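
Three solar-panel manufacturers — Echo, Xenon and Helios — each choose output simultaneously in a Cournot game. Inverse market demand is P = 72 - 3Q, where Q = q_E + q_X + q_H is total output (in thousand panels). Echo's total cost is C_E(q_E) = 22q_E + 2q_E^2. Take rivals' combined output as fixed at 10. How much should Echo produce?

2

With rivals' combined output fixed at 10, Echo's profit is π_E = (72 - 3·10 - 3q_E)q_E - (22q_E + 2q_E²) = (42 - 3q_E)q_E - (22q_E + 2q_E²).
∂π_E/∂q_E = 20 - 10q_E = 0, so q_E = 2.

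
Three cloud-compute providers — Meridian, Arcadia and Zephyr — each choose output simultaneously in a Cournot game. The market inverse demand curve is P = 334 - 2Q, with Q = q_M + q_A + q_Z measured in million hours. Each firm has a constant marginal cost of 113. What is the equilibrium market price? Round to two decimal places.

168.25

Each firm earns π_i = (334 - 2Q)q_i - 113q_i.
First-order condition (treating rivals' output as given): 221 - 4q_i - 2·Σ_{j≠i} q_j = 0.
By symmetry each firm produces the same amount; substituting Σ_{j≠i} q_j = 2q_i yields q_i = 221/8.
Total output Q = 663/8, so price P = 334 - 2·(663/8) = 673/4.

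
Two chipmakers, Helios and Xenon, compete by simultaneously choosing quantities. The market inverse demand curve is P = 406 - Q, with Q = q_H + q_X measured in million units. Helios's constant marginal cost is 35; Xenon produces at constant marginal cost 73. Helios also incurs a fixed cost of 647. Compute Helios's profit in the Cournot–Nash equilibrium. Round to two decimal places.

17939.78

Helios's profit: π_H = (406 - Q)q_H - (35q_H). Setting ∂π_H/∂q_H = 0: 371 - 2q_H - (q_X) = 0.
Xenon's profit: π_X = (406 - Q)q_X - (73q_X). Setting ∂π_X/∂q_X = 0: 333 - 2q_X - (q_H) = 0.
Best responses: q_H = (371 - q_X)/2, q_X = (333 - q_H)/2.
Substituting one into the other gives q_H = 409/3 and q_X = 295/3.
Price P = 406 - 704/3 = 514/3.
Helios's profit: (514/3 - 35)·(409/3) - 647 = 17939.7778.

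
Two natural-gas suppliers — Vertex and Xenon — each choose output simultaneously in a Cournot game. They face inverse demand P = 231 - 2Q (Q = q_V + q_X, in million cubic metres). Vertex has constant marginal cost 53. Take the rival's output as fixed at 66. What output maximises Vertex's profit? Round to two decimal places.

With the rival's output fixed at 66, Vertex's profit is π_V = (231 - 2·66 - 2q_V)q_V - (53q_V) = (99 - 2q_V)q_V - (53q_V).
∂π_V/∂q_V = 46 - 4q_V = 0, so q_V = 23/2.

11.50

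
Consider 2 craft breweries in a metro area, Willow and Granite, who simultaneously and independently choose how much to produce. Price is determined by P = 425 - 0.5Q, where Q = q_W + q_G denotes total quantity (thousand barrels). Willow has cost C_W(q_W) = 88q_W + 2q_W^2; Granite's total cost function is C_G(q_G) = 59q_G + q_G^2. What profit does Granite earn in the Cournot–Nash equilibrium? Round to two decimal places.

Willow's profit: π_W = (425 - 0.5Q)q_W - (88q_W + 2q_W²). Setting ∂π_W/∂q_W = 0: 337 - 5q_W - (1/2)(q_G) = 0.
Granite's profit: π_G = (425 - 0.5Q)q_G - (59q_G + q_G²). Setting ∂π_G/∂q_G = 0: 366 - 3q_G - (1/2)(q_W) = 0.
Best responses: q_W = (337 - (1/2)q_G)/5, q_G = (366 - (1/2)q_W)/3.
Solving the pair: q_W = 56.1356, q_G = 112.6441.
Price P = 425 - (1/2)·168.7797 = 340.6102.
Granite's profit: 340.6102·112.6441 - 59·112.6441 - 112.6441² = 19033.0290.

19033.03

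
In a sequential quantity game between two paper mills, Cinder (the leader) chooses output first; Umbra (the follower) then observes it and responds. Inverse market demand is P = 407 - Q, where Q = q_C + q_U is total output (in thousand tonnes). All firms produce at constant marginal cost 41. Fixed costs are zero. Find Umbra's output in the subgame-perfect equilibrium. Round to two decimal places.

The follower Umbra best-responds to any q_C: π_U = (407 - Q)q_U - 41q_U.
Setting the follower's marginal profit to zero, 366 - q_C - 2q_U = 0, i.e. q_U = (366 - q_C)/2.
Cinder substitutes q_U(q_C) into its own profit: π_C = q_C(407 - q_C - (366 - q_C)/2) - 41q_C = (224 - (1/2)q_C)q_C - 41q_C.
Leader FOC: 183 - q_C = 0, so q_C = 183.
Then q_U = (366 - 183)/2 = 183/2.

91.50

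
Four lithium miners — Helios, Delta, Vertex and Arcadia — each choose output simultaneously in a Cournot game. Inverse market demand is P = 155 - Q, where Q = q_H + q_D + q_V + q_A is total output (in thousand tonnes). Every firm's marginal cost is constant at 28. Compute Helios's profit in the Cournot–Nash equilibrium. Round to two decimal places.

Each firm earns π_i = (155 - Q)q_i - 28q_i.
Setting ∂π_i/∂q_i = 0 with rivals' quantities fixed: 127 - 2q_i - Σ_{j≠i} q_j = 0.
By symmetry each firm produces the same amount; substituting Σ_{j≠i} q_j = 3q_i yields q_i = 127/5.
Price P = 155 - 508/5 = 267/5.
Helios's profit: (267/5 - 28)·(127/5) = 645.1600.

645.16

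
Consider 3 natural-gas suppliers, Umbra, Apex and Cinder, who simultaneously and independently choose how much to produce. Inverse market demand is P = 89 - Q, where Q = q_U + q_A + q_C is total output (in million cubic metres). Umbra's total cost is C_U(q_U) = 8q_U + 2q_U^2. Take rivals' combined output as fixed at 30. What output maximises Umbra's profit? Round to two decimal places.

With rivals' combined output fixed at 30, Umbra's profit is π_U = (89 - 30 - q_U)q_U - (8q_U + 2q_U²) = (59 - q_U)q_U - (8q_U + 2q_U²).
∂π_U/∂q_U = 51 - 6q_U = 0, so q_U = 17/2.

8.50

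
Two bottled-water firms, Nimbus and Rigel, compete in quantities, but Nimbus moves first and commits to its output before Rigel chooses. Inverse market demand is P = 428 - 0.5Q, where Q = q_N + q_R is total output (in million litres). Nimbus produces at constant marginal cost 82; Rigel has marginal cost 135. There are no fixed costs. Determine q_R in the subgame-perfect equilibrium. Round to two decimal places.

93.50

Solve by backward induction. Given q_N, the follower Rigel maximises π_R = (428 - (1/2)q_N - (1/2)q_R)q_R - 135q_R.
Setting the follower's marginal profit to zero, 293 - (1/2)q_N - q_R = 0, i.e. q_R = (293 - (1/2)q_N).
Nimbus substitutes q_R(q_N) into its own profit: π_N = q_N(428 - (1/2)q_N - (293 - (1/2)q_N)/2) - 82q_N = (563/2 - (1/4)q_N)q_N - 82q_N.
Maximising: ∂π_N/∂q_N = 399/2 - (1/2)q_N = 0, giving q_N = 399.
Then q_R = (293 - (1/2)·399) = 187/2.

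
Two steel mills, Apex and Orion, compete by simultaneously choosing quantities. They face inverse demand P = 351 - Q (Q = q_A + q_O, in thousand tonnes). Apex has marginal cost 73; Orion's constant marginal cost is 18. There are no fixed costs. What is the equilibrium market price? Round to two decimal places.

147.33

Apex's profit: π_A = (351 - Q)q_A - (73q_A). Setting ∂π_A/∂q_A = 0: 278 - 2q_A - (q_O) = 0.
Orion's profit: π_O = (351 - Q)q_O - (18q_O). Setting ∂π_O/∂q_O = 0: 333 - 2q_O - (q_A) = 0.
So q_A = (278 - q_O)/2 and q_O = (333 - q_A)/2.
Substituting one into the other gives q_A = 223/3 and q_O = 388/3.
Total output Q = 611/3, so price P = 351 - 611/3 = 442/3.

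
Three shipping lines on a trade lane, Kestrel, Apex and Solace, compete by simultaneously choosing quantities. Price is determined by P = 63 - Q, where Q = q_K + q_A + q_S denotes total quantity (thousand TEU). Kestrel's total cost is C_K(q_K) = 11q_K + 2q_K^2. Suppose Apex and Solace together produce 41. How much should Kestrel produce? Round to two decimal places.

With rivals' combined output fixed at 41, Kestrel's profit is π_K = (63 - 41 - q_K)q_K - (11q_K + 2q_K²) = (22 - q_K)q_K - (11q_K + 2q_K²).
∂π_K/∂q_K = 11 - 6q_K = 0, so q_K = 11/6.

1.83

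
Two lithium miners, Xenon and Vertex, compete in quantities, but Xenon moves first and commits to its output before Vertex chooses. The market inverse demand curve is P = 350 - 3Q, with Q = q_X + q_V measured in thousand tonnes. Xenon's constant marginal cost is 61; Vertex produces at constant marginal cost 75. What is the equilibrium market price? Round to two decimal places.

The follower Vertex best-responds to any q_X: π_V = (350 - 3Q)q_V - 75q_V.
Setting the follower's marginal profit to zero, 275 - 3q_X - 6q_V = 0, i.e. q_V = (275 - 3q_X)/6.
Xenon substitutes q_V(q_X) into its own profit: π_X = q_X(350 - 3q_X - (275 - 3q_X)/2) - 61q_X = (425/2 - (3/2)q_X)q_X - 61q_X.
The leader's first-order condition 303/2 - 3q_X = 0 yields q_X = 101/2.
Then q_V = (275 - 3·(101/2))/6 = 247/12.
Total output Q = 853/12, so price P = 350 - 3·(853/12) = 547/4.

136.75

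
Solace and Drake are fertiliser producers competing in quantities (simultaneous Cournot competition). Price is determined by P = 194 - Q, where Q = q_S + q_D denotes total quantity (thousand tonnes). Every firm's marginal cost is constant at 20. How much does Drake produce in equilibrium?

58

A representative firm's profit is π_i = q_i(194 - Q) - 20q_i.
Setting ∂π_i/∂q_i = 0 with rivals' quantities fixed: 174 - 2q_i - q_j = 0.
With identical firms every q_j equals q_i, so q_j = q_i and 174 = 3q_i, giving q_i = 58.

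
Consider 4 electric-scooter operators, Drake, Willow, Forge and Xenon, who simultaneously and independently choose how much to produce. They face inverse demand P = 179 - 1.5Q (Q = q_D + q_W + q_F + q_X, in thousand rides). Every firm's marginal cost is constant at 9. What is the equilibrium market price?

A representative firm's profit is π_i = q_i(179 - 1.5Q) - 9q_i.
First-order condition (treating rivals' output as given): 170 - 3q_i - (3/2)·Σ_{j≠i} q_j = 0.
With identical firms every q_j equals q_i, so Σ_{j≠i} q_j = 3q_i and 170 = (15/2)q_i, giving q_i = 68/3.
Total output Q = 272/3, so price P = 179 - (3/2)·(272/3) = 43.

43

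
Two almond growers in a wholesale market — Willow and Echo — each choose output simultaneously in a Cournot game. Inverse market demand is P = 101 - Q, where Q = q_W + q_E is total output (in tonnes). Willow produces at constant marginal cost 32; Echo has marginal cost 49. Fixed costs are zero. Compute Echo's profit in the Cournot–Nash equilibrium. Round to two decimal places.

Willow's profit: π_W = (101 - Q)q_W - (32q_W). Setting ∂π_W/∂q_W = 0: 69 - 2q_W - (q_E) = 0.
Echo's first-order condition: 52 - 2q_E - (q_W) = 0.
Rearranging gives the reaction functions q_W = (69 - q_E)/2 and q_E = (52 - q_W)/2.
Solving the pair: q_W = 86/3, q_E = 35/3.
Price P = 101 - 121/3 = 182/3.
Echo's profit: (182/3 - 49)·(35/3) = 1225/9.

136.11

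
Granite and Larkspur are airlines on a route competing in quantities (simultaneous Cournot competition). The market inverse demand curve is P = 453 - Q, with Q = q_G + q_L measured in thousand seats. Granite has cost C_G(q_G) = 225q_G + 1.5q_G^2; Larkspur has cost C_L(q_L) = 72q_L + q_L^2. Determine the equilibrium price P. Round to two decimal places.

336.79

Granite's profit: π_G = (453 - Q)q_G - (225q_G + (3/2)q_G²). Setting ∂π_G/∂q_G = 0: 228 - 5q_G - (q_L) = 0.
Larkspur's profit: π_L = (453 - Q)q_L - (72q_L + q_L²). Setting ∂π_L/∂q_L = 0: 381 - 4q_L - (q_G) = 0.
So q_G = (228 - q_L)/5 and q_L = (381 - q_G)/4.
Solving the pair: q_G = 531/19, q_L = 1677/19.
Total output Q = 116.2105, so price P = 453 - 116.2105 = 336.7895.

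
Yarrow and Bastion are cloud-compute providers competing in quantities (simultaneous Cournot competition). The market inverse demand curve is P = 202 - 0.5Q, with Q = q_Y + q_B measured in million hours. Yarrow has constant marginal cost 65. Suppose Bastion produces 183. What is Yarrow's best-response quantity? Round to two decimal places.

With the rival's output fixed at 183, Yarrow's profit is π_Y = (202 - (1/2)·183 - (1/2)q_Y)q_Y - (65q_Y) = (221/2 - (1/2)q_Y)q_Y - (65q_Y).
∂π_Y/∂q_Y = 91/2 - q_Y = 0, so q_Y = 91/2.

45.50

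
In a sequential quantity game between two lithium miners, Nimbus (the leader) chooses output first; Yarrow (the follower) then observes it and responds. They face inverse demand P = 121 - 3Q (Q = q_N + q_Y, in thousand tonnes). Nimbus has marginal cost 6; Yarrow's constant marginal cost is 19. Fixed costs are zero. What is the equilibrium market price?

The follower Yarrow best-responds to any q_N: π_Y = (121 - 3Q)q_Y - 19q_Y.
Follower FOC: 102 - 3q_N - 6q_Y = 0, so q_Y(q_N) = (102 - 3q_N)/6.
The leader anticipates this reaction. Substituting into P = 121 - 3Q gives P = 70 - (3/2)q_N, so π_N = (70 - (3/2)q_N)q_N - 6q_N.
Leader FOC: 64 - 3q_N = 0, so q_N = 64/3.
Then q_Y = (102 - 3·(64/3))/6 = 19/3.
Total output Q = 83/3, so price P = 121 - 3·(83/3) = 38.

38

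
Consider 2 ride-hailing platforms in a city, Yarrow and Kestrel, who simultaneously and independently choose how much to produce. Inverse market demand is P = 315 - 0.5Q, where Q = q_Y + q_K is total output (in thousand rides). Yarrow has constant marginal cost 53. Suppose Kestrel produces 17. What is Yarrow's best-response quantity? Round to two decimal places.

253.50

With the rival's output fixed at 17, Yarrow's profit is π_Y = (315 - (1/2)·17 - (1/2)q_Y)q_Y - (53q_Y) = (613/2 - (1/2)q_Y)q_Y - (53q_Y).
∂π_Y/∂q_Y = 507/2 - q_Y = 0, so q_Y = 507/2.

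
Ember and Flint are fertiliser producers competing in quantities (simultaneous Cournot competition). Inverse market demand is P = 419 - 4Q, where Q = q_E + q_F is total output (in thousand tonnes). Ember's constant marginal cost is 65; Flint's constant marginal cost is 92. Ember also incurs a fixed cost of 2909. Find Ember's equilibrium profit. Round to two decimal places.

1123.25

Ember's profit: π_E = (419 - 4Q)q_E - (65q_E). Setting ∂π_E/∂q_E = 0: 354 - 8q_E - 4(q_F) = 0.
Flint's profit: π_F = (419 - 4Q)q_F - (92q_F). Setting ∂π_F/∂q_F = 0: 327 - 8q_F - 4(q_E) = 0.
Rearranging gives the reaction functions q_E = (354 - 4q_F)/8 and q_F = (327 - 4q_E)/8.
Substituting one into the other gives q_E = 127/4 and q_F = 25.
Price P = 419 - 4·(227/4) = 192.
Ember's profit: (192 - 65)·(127/4) - 2909 = 1123.2500.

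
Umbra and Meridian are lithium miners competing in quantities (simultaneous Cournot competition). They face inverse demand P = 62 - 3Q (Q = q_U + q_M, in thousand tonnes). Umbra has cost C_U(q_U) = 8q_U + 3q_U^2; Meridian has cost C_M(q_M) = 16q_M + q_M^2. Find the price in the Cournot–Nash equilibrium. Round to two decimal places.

38.41

Umbra's profit: π_U = (62 - 3Q)q_U - (8q_U + 3q_U²). Setting ∂π_U/∂q_U = 0: 54 - 12q_U - 3(q_M) = 0.
Meridian's profit: π_M = (62 - 3Q)q_M - (16q_M + q_M²). Setting ∂π_M/∂q_M = 0: 46 - 8q_M - 3(q_U) = 0.
So q_U = (54 - 3q_M)/12 and q_M = (46 - 3q_U)/8.
Solving the pair: q_U = 98/29, q_M = 130/29.
Total output Q = 228/29, so price P = 62 - 3·(228/29) = 1114/29.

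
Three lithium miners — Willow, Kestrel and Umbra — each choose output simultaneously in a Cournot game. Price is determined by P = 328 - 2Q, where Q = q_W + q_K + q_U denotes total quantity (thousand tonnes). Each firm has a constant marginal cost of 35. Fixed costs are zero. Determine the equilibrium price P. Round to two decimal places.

A representative firm's profit is π_i = q_i(328 - 2Q) - 35q_i.
Setting ∂π_i/∂q_i = 0 with rivals' quantities fixed: 293 - 4q_i - 2·Σ_{j≠i} q_j = 0.
With identical firms every q_j equals q_i, so Σ_{j≠i} q_j = 2q_i and 293 = 8q_i, giving q_i = 293/8.
Total output Q = 879/8, so price P = 328 - 2·(879/8) = 433/4.

108.25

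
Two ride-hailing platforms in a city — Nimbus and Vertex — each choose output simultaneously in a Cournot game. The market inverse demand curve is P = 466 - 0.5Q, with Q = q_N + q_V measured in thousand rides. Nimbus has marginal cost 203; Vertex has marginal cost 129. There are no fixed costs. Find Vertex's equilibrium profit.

Nimbus's profit: π_N = (466 - 0.5Q)q_N - (203q_N). Setting ∂π_N/∂q_N = 0: 263 - q_N - (1/2)(q_V) = 0.
Vertex's profit: π_V = (466 - 0.5Q)q_V - (129q_V). Setting ∂π_V/∂q_V = 0: 337 - q_V - (1/2)(q_N) = 0.
Best responses: q_N = (263 - (1/2)q_V), q_V = (337 - (1/2)q_N).
Substituting one into the other gives q_N = 126 and q_V = 274.
Price P = 466 - (1/2)·400 = 266.
Vertex's profit: (266 - 129)·274 = 37538.

37538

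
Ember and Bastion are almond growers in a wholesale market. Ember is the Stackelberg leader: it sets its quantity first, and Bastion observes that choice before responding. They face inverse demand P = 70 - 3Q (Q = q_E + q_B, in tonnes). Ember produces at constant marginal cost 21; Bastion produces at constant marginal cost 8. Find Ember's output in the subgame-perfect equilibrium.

6

Solve by backward induction. Given q_E, the follower Bastion maximises π_B = (70 - 3q_E - 3q_B)q_B - 8q_B.
Follower FOC: 62 - 3q_E - 6q_B = 0, so q_B(q_E) = (62 - 3q_E)/6.
The leader anticipates this reaction. Substituting into P = 70 - 3Q gives P = 39 - (3/2)q_E, so π_E = (39 - (3/2)q_E)q_E - 21q_E.
Leader FOC: 18 - 3q_E = 0, so q_E = 6.
Then q_B = (62 - 3·6)/6 = 22/3.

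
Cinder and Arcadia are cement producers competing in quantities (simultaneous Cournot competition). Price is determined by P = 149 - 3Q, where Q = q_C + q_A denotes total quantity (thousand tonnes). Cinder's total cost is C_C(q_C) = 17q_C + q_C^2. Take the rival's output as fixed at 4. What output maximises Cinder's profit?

With the rival's output fixed at 4, Cinder's profit is π_C = (149 - 3·4 - 3q_C)q_C - (17q_C + q_C²) = (137 - 3q_C)q_C - (17q_C + q_C²).
∂π_C/∂q_C = 120 - 8q_C = 0, so q_C = 15.

15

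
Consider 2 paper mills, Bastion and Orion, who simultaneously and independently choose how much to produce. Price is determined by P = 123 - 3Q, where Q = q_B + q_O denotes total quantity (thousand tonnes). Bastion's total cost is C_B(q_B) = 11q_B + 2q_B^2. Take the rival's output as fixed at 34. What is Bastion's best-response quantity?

With the rival's output fixed at 34, Bastion's profit is π_B = (123 - 3·34 - 3q_B)q_B - (11q_B + 2q_B²) = (21 - 3q_B)q_B - (11q_B + 2q_B²).
∂π_B/∂q_B = 10 - 10q_B = 0, so q_B = 1.

1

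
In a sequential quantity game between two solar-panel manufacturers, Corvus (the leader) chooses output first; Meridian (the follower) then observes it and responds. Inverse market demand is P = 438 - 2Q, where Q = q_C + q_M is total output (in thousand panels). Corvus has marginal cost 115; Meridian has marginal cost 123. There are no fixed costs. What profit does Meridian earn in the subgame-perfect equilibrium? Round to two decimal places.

2793.78

Solve by backward induction. Given q_C, the follower Meridian maximises π_M = (438 - 2q_C - 2q_M)q_M - 123q_M.
Setting the follower's marginal profit to zero, 315 - 2q_C - 4q_M = 0, i.e. q_M = (315 - 2q_C)/4.
Corvus substitutes q_M(q_C) into its own profit: π_C = q_C(438 - 2q_C - (315 - 2q_C)/2) - 115q_C = (561/2 - q_C)q_C - 115q_C.
Maximising: ∂π_C/∂q_C = 331/2 - 2q_C = 0, giving q_C = 331/4.
Then q_M = (315 - 2·(331/4))/4 = 299/8.
Price P = 438 - 2·(961/8) = 791/4.
Meridian's profit: (791/4 - 123)·(299/8) = 2793.7813.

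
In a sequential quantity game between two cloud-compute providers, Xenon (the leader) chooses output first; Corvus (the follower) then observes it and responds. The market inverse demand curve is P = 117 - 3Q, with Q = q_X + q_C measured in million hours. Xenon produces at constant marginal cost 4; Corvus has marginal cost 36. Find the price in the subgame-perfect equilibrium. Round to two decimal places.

40.25

The follower Corvus best-responds to any q_X: π_C = (117 - 3Q)q_C - 36q_C.
∂π_C/∂q_C = 81 - 3q_X - 6q_C = 0 gives the reaction function q_C = (81 - 3q_X)/6.
The leader anticipates this reaction. Substituting into P = 117 - 3Q gives P = 153/2 - (3/2)q_X, so π_X = (153/2 - (3/2)q_X)q_X - 4q_X.
Maximising: ∂π_X/∂q_X = 145/2 - 3q_X = 0, giving q_X = 145/6.
Then q_C = (81 - 3·(145/6))/6 = 17/12.
Total output Q = 307/12, so price P = 117 - 3·(307/12) = 161/4.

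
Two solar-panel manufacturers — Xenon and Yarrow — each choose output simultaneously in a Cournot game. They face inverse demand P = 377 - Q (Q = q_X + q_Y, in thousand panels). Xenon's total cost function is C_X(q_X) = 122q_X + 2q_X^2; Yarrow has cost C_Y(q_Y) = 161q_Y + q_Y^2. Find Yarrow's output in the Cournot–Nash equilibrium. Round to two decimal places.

45.26

Xenon's profit: π_X = (377 - Q)q_X - (122q_X + 2q_X²). Setting ∂π_X/∂q_X = 0: 255 - 6q_X - (q_Y) = 0.
Yarrow's first-order condition: 216 - 4q_Y - (q_X) = 0.
So q_X = (255 - q_Y)/6 and q_Y = (216 - q_X)/4.
Solving the pair: q_X = 804/23, q_Y = 1041/23.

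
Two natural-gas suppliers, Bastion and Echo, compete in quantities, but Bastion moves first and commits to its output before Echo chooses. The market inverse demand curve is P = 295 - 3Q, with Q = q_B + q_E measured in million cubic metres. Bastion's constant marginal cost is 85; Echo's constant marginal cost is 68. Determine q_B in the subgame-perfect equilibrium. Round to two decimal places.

32.17

The follower Echo best-responds to any q_B: π_E = (295 - 3Q)q_E - 68q_E.
Follower FOC: 227 - 3q_B - 6q_E = 0, so q_E(q_B) = (227 - 3q_B)/6.
The leader anticipates this reaction. Substituting into P = 295 - 3Q gives P = 363/2 - (3/2)q_B, so π_B = (363/2 - (3/2)q_B)q_B - 85q_B.
Leader FOC: 193/2 - 3q_B = 0, so q_B = 193/6.
Then q_E = (227 - 3·(193/6))/6 = 87/4.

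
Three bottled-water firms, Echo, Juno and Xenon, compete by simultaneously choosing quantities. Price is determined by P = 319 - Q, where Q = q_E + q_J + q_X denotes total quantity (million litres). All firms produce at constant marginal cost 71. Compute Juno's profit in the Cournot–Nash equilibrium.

Each firm earns π_i = (319 - Q)q_i - 71q_i.
First-order condition (treating rivals' output as given): 248 - 2q_i - Σ_{j≠i} q_j = 0.
With identical firms every q_j equals q_i, so Σ_{j≠i} q_j = 2q_i and 248 = 4q_i, giving q_i = 62.
Price P = 319 - 186 = 133.
Juno's profit: (133 - 71)·62 = 3844.

3844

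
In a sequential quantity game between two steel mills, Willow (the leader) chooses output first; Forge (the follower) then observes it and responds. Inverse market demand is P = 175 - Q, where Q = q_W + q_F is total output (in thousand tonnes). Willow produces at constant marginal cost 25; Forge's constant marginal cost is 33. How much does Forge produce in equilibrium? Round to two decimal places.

31.50

Solve by backward induction. Given q_W, the follower Forge maximises π_F = (175 - q_W - q_F)q_F - 33q_F.
Setting the follower's marginal profit to zero, 142 - q_W - 2q_F = 0, i.e. q_F = (142 - q_W)/2.
Willow substitutes q_F(q_W) into its own profit: π_W = q_W(175 - q_W - (142 - q_W)/2) - 25q_W = (104 - (1/2)q_W)q_W - 25q_W.
Maximising: ∂π_W/∂q_W = 79 - q_W = 0, giving q_W = 79.
Then q_F = (142 - 79)/2 = 63/2.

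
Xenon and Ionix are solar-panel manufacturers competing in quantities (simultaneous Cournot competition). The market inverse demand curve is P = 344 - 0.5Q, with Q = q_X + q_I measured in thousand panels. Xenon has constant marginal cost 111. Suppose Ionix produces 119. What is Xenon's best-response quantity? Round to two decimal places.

173.50

With the rival's output fixed at 119, Xenon's profit is π_X = (344 - (1/2)·119 - (1/2)q_X)q_X - (111q_X) = (569/2 - (1/2)q_X)q_X - (111q_X).
∂π_X/∂q_X = 347/2 - q_X = 0, so q_X = 347/2.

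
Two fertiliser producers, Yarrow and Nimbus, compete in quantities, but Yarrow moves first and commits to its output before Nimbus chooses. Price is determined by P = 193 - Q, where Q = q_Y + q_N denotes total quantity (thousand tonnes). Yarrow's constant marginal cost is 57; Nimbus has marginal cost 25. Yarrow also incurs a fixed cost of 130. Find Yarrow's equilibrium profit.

Solve by backward induction. Given q_Y, the follower Nimbus maximises π_N = (193 - q_Y - q_N)q_N - 25q_N.
Setting the follower's marginal profit to zero, 168 - q_Y - 2q_N = 0, i.e. q_N = (168 - q_Y)/2.
The leader anticipates this reaction. Substituting into P = 193 - Q gives P = 109 - (1/2)q_Y, so π_Y = (109 - (1/2)q_Y)q_Y - 57q_Y.
Leader FOC: 52 - q_Y = 0, so q_Y = 52.
Then q_N = (168 - 52)/2 = 58.
Price P = 193 - 110 = 83.
Yarrow's profit: (83 - 57)·52 - 130 = 1222.

1222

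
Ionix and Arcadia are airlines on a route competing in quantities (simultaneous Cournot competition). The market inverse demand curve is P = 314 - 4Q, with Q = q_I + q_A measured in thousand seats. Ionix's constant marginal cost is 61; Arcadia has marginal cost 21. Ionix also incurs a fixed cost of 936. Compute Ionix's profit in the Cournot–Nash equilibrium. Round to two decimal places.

Ionix's profit: π_I = (314 - 4Q)q_I - (61q_I). Setting ∂π_I/∂q_I = 0: 253 - 8q_I - 4(q_A) = 0.
Arcadia's first-order condition: 293 - 8q_A - 4(q_I) = 0.
Rearranging gives the reaction functions q_I = (253 - 4q_A)/8 and q_A = (293 - 4q_I)/8.
Substituting one into the other gives q_I = 71/4 and q_A = 111/4.
Price P = 314 - 4·(91/2) = 132.
Ionix's profit: (132 - 61)·(71/4) - 936 = 1297/4.

324.25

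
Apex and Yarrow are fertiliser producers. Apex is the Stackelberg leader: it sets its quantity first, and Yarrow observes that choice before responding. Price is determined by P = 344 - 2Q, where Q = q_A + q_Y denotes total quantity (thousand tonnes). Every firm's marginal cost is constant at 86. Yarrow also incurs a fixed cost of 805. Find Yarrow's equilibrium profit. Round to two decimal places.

1275.13

Solve by backward induction. Given q_A, the follower Yarrow maximises π_Y = (344 - 2q_A - 2q_Y)q_Y - 86q_Y.
Setting the follower's marginal profit to zero, 258 - 2q_A - 4q_Y = 0, i.e. q_Y = (258 - 2q_A)/4.
The leader anticipates this reaction. Substituting into P = 344 - 2Q gives P = 215 - q_A, so π_A = (215 - q_A)q_A - 86q_A.
Maximising: ∂π_A/∂q_A = 129 - 2q_A = 0, giving q_A = 129/2.
Then q_Y = (258 - 2·(129/2))/4 = 129/4.
Price P = 344 - 2·(387/4) = 301/2.
Yarrow's profit: (301/2 - 86)·(129/4) - 805 = 1275.1250.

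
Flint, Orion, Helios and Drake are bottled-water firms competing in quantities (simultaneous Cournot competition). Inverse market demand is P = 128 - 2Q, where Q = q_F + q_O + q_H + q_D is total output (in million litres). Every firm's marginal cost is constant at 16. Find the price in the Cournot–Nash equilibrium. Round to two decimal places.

A representative firm's profit is π_i = q_i(128 - 2Q) - 16q_i.
Setting ∂π_i/∂q_i = 0 with rivals' quantities fixed: 112 - 4q_i - 2·Σ_{j≠i} q_j = 0.
With identical firms every q_j equals q_i, so Σ_{j≠i} q_j = 3q_i and 112 = 10q_i, giving q_i = 56/5.
Total output Q = 224/5, so price P = 128 - 2·(224/5) = 192/5.

38.40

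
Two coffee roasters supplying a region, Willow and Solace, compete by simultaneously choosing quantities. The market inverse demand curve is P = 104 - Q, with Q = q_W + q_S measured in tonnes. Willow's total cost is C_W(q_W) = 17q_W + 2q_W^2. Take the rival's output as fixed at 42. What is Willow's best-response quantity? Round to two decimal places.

7.50

With the rival's output fixed at 42, Willow's profit is π_W = (104 - 42 - q_W)q_W - (17q_W + 2q_W²) = (62 - q_W)q_W - (17q_W + 2q_W²).
∂π_W/∂q_W = 45 - 6q_W = 0, so q_W = 15/2.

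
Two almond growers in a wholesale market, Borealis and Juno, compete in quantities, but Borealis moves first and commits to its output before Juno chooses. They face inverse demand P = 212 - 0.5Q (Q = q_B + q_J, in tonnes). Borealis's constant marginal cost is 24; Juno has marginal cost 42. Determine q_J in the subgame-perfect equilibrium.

The follower Juno best-responds to any q_B: π_J = (212 - 0.5Q)q_J - 42q_J.
∂π_J/∂q_J = 170 - (1/2)q_B - q_J = 0 gives the reaction function q_J = (170 - (1/2)q_B).
Borealis substitutes q_J(q_B) into its own profit: π_B = q_B(212 - (1/2)q_B - (170 - (1/2)q_B)/2) - 24q_B = (127 - (1/4)q_B)q_B - 24q_B.
Maximising: ∂π_B/∂q_B = 103 - (1/2)q_B = 0, giving q_B = 206.
Then q_J = (170 - (1/2)·206) = 67.

67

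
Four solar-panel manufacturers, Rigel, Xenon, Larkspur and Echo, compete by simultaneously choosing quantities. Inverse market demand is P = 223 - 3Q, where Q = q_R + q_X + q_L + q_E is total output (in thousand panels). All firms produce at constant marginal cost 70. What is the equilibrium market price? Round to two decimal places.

100.60

A representative firm's profit is π_i = q_i(223 - 3Q) - 70q_i.
Setting ∂π_i/∂q_i = 0 with rivals' quantities fixed: 153 - 6q_i - 3·Σ_{j≠i} q_j = 0.
With identical firms every q_j equals q_i, so Σ_{j≠i} q_j = 3q_i and 153 = 15q_i, giving q_i = 51/5.
Total output Q = 204/5, so price P = 223 - 3·(204/5) = 503/5.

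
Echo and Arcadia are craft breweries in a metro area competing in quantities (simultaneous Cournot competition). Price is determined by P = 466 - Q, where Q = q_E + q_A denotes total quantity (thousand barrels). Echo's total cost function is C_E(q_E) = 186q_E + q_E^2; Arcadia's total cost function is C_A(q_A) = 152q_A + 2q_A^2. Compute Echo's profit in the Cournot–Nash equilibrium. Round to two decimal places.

7054.65

Echo's profit: π_E = (466 - Q)q_E - (186q_E + q_E²). Setting ∂π_E/∂q_E = 0: 280 - 4q_E - (q_A) = 0.
Arcadia's first-order condition: 314 - 6q_A - (q_E) = 0.
So q_E = (280 - q_A)/4 and q_A = (314 - q_E)/6.
Solving the pair: q_E = 1366/23, q_A = 976/23.
Price P = 466 - 101.8261 = 364.1739.
Echo's profit: 364.1739·(1366/23) - 186·(1366/23) - (1366/23)² = 7054.6541.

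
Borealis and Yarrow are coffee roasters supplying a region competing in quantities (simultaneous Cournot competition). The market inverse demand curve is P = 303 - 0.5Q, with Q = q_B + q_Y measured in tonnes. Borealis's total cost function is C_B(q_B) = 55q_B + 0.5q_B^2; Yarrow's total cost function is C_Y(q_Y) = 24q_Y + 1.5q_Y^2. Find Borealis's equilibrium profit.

Borealis's profit: π_B = (303 - 0.5Q)q_B - (55q_B + (1/2)q_B²). Setting ∂π_B/∂q_B = 0: 248 - 2q_B - (1/2)(q_Y) = 0.
Yarrow's profit: π_Y = (303 - 0.5Q)q_Y - (24q_Y + (3/2)q_Y²). Setting ∂π_Y/∂q_Y = 0: 279 - 4q_Y - (1/2)(q_B) = 0.
Best responses: q_B = (248 - (1/2)q_Y)/2, q_Y = (279 - (1/2)q_B)/4.
Solving the pair: q_B = 110, q_Y = 56.
Price P = 303 - (1/2)·166 = 220.
Borealis's profit: 220·110 - 55·110 - (1/2)·110² = 12100.

12100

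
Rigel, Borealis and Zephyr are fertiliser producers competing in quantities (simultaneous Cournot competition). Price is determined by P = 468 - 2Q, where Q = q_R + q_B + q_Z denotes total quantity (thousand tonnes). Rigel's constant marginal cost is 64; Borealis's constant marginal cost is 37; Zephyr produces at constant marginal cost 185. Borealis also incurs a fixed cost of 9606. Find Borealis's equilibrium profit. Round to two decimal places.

1870.13

Rigel's profit: π_R = (468 - 2Q)q_R - (64q_R). Setting ∂π_R/∂q_R = 0: 404 - 4q_R - 2(q_B + q_Z) = 0.
Borealis's profit: π_B = (468 - 2Q)q_B - (37q_B). Setting ∂π_B/∂q_B = 0: 431 - 4q_B - 2(q_R + q_Z) = 0.
Zephyr's first-order condition: 283 - 4q_Z - 2(q_R + q_B) = 0.
Summing all 3 equations gives 1118 − 8Q = 0, hence Q = 559/4.
Back-substituting: q_R = (404 − 559/2)/2 = 249/4, q_B = (431 − 559/2)/2 = 303/4, q_Z = (283 − 559/2)/2 = 7/4.
Price P = 468 - 2·(559/4) = 377/2.
Borealis's profit: (377/2 - 37)·(303/4) - 9606 = 1870.1250.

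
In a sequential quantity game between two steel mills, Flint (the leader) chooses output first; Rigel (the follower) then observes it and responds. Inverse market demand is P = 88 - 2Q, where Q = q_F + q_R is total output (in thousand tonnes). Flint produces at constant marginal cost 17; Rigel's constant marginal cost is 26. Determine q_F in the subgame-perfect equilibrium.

20

The follower Rigel best-responds to any q_F: π_R = (88 - 2Q)q_R - 26q_R.
Follower FOC: 62 - 2q_F - 4q_R = 0, so q_R(q_F) = (62 - 2q_F)/4.
The leader anticipates this reaction. Substituting into P = 88 - 2Q gives P = 57 - q_F, so π_F = (57 - q_F)q_F - 17q_F.
Maximising: ∂π_F/∂q_F = 40 - 2q_F = 0, giving q_F = 20.
Then q_R = (62 - 2·20)/4 = 11/2.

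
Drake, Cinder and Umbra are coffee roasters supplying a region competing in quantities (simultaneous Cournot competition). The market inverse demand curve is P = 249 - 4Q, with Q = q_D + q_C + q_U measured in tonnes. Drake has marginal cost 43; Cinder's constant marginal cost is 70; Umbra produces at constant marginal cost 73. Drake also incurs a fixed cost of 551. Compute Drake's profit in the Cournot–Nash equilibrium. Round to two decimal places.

Drake's profit: π_D = (249 - 4Q)q_D - (43q_D). Setting ∂π_D/∂q_D = 0: 206 - 8q_D - 4(q_C + q_U) = 0.
Cinder's first-order condition: 179 - 8q_C - 4(q_D + q_U) = 0.
Umbra's first-order condition: 176 - 8q_U - 4(q_D + q_C) = 0.
Adding the 3 conditions: 561 − 8Q − 8Q = 0, i.e. Q = 561/16.
Back-substituting: q_D = (206 − 561/4)/4 = 263/16, q_C = (179 − 561/4)/4 = 155/16, q_U = (176 − 561/4)/4 = 143/16.
Price P = 249 - 4·(561/16) = 435/4.
Drake's profit: (435/4 - 43)·(263/16) - 551 = 529.7656.

529.77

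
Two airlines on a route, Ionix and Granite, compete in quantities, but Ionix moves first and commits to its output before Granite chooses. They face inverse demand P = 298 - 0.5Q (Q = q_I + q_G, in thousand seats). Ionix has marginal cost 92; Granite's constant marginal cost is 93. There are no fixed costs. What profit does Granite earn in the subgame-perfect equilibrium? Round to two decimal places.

The follower Granite best-responds to any q_I: π_G = (298 - 0.5Q)q_G - 93q_G.
∂π_G/∂q_G = 205 - (1/2)q_I - q_G = 0 gives the reaction function q_G = (205 - (1/2)q_I).
The leader anticipates this reaction. Substituting into P = 298 - 0.5Q gives P = 391/2 - (1/4)q_I, so π_I = (391/2 - (1/4)q_I)q_I - 92q_I.
Maximising: ∂π_I/∂q_I = 207/2 - (1/2)q_I = 0, giving q_I = 207.
Then q_G = (205 - (1/2)·207) = 203/2.
Price P = 298 - (1/2)·(617/2) = 575/4.
Granite's profit: (575/4 - 93)·(203/2) = 5151.1250.

5151.13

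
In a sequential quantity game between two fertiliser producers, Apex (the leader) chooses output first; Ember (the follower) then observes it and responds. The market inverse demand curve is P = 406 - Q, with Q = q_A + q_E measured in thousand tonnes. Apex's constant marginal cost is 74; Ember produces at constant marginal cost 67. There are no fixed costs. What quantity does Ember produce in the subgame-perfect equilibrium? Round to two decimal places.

88.25

Solve by backward induction. Given q_A, the follower Ember maximises π_E = (406 - q_A - q_E)q_E - 67q_E.
Setting the follower's marginal profit to zero, 339 - q_A - 2q_E = 0, i.e. q_E = (339 - q_A)/2.
The leader anticipates this reaction. Substituting into P = 406 - Q gives P = 473/2 - (1/2)q_A, so π_A = (473/2 - (1/2)q_A)q_A - 74q_A.
Maximising: ∂π_A/∂q_A = 325/2 - q_A = 0, giving q_A = 325/2.
Then q_E = (339 - 325/2)/2 = 353/4.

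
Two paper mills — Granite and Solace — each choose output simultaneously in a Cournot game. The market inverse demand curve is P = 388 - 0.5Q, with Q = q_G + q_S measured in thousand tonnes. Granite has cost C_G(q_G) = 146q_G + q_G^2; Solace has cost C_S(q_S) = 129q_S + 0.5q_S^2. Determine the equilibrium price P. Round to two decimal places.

300.13

Granite's profit: π_G = (388 - 0.5Q)q_G - (146q_G + q_G²). Setting ∂π_G/∂q_G = 0: 242 - 3q_G - (1/2)(q_S) = 0.
Solace's profit: π_S = (388 - 0.5Q)q_S - (129q_S + (1/2)q_S²). Setting ∂π_S/∂q_S = 0: 259 - 2q_S - (1/2)(q_G) = 0.
Rearranging gives the reaction functions q_G = (242 - (1/2)q_S)/3 and q_S = (259 - (1/2)q_G)/2.
Solving the pair: q_G = 1418/23, q_S = 114.0870.
Total output Q = 175.7391, so price P = 388 - (1/2)·175.7391 = 300.1304.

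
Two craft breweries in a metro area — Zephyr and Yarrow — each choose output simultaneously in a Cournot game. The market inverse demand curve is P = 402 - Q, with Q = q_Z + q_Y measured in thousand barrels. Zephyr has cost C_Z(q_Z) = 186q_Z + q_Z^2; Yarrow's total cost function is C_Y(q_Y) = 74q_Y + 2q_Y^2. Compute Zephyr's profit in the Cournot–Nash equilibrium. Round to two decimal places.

3542.62

Zephyr's profit: π_Z = (402 - Q)q_Z - (186q_Z + q_Z²). Setting ∂π_Z/∂q_Z = 0: 216 - 4q_Z - (q_Y) = 0.
Yarrow's profit: π_Y = (402 - Q)q_Y - (74q_Y + 2q_Y²). Setting ∂π_Y/∂q_Y = 0: 328 - 6q_Y - (q_Z) = 0.
Rearranging gives the reaction functions q_Z = (216 - q_Y)/4 and q_Y = (328 - q_Z)/6.
Solving the pair: q_Z = 968/23, q_Y = 1096/23.
Price P = 402 - 89.7391 = 312.2609.
Zephyr's profit: 312.2609·(968/23) - 186·(968/23) - (968/23)² = 3542.6238.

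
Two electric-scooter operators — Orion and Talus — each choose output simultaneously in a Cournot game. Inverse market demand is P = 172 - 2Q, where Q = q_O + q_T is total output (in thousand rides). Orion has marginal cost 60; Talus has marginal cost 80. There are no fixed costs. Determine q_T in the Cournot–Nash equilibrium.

12

Orion's profit: π_O = (172 - 2Q)q_O - (60q_O). Setting ∂π_O/∂q_O = 0: 112 - 4q_O - 2(q_T) = 0.
Talus's profit: π_T = (172 - 2Q)q_T - (80q_T). Setting ∂π_T/∂q_T = 0: 92 - 4q_T - 2(q_O) = 0.
Best responses: q_O = (112 - 2q_T)/4, q_T = (92 - 2q_O)/4.
Substituting one into the other gives q_O = 22 and q_T = 12.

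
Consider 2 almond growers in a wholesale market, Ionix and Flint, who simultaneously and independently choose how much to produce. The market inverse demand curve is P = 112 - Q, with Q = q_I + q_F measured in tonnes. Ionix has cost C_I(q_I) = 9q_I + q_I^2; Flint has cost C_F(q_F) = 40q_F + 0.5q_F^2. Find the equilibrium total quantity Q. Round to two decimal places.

38.36

Ionix's profit: π_I = (112 - Q)q_I - (9q_I + q_I²). Setting ∂π_I/∂q_I = 0: 103 - 4q_I - (q_F) = 0.
Flint's profit: π_F = (112 - Q)q_F - (40q_F + (1/2)q_F²). Setting ∂π_F/∂q_F = 0: 72 - 3q_F - (q_I) = 0.
Best responses: q_I = (103 - q_F)/4, q_F = (72 - q_I)/3.
Substituting one into the other gives q_I = 237/11 and q_F = 185/11.
Total output Q = 237/11 + 185/11 = 422/11.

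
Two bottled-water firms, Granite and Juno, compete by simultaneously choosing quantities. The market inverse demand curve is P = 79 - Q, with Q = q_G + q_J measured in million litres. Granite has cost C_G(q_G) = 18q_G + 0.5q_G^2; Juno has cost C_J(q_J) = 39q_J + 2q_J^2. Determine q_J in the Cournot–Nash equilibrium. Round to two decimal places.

Granite's profit: π_G = (79 - Q)q_G - (18q_G + (1/2)q_G²). Setting ∂π_G/∂q_G = 0: 61 - 3q_G - (q_J) = 0.
Juno's profit: π_J = (79 - Q)q_J - (39q_J + 2q_J²). Setting ∂π_J/∂q_J = 0: 40 - 6q_J - (q_G) = 0.
So q_G = (61 - q_J)/3 and q_J = (40 - q_G)/6.
Substituting one into the other gives q_G = 326/17 and q_J = 59/17.

3.47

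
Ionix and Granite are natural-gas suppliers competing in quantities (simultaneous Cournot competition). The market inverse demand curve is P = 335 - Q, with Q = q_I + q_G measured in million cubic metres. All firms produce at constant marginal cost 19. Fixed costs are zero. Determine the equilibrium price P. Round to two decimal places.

A representative firm's profit is π_i = q_i(335 - Q) - 19q_i.
Setting ∂π_i/∂q_i = 0 with rivals' quantities fixed: 316 - 2q_i - q_j = 0.
With identical firms every q_j equals q_i, so q_j = q_i and 316 = 3q_i, giving q_i = 316/3.
Total output Q = 632/3, so price P = 335 - 632/3 = 373/3.

124.33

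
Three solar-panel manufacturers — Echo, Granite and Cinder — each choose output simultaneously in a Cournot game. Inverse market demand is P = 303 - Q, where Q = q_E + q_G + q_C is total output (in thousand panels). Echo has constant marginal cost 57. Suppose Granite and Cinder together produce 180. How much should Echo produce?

33

With rivals' combined output fixed at 180, Echo's profit is π_E = (303 - 180 - q_E)q_E - (57q_E) = (123 - q_E)q_E - (57q_E).
∂π_E/∂q_E = 66 - 2q_E = 0, so q_E = 33.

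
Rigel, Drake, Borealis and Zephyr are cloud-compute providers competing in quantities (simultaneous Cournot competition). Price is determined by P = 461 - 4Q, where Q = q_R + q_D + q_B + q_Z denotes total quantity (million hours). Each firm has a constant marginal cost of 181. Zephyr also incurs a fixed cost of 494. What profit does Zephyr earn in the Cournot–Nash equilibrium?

A representative firm's profit is π_i = q_i(461 - 4Q) - 181q_i.
Setting ∂π_i/∂q_i = 0 with rivals' quantities fixed: 280 - 8q_i - 4·Σ_{j≠i} q_j = 0.
By symmetry each firm produces the same amount; substituting Σ_{j≠i} q_j = 3q_i yields q_i = 280/20 = 14.
Price P = 461 - 4·56 = 237.
Zephyr's profit: (237 - 181)·14 - 494 = 290.

290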